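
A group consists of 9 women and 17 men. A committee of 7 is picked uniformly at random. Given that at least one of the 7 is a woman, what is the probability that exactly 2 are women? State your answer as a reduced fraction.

Work in counts. Selections with at least one woman: C(26,7) − C(17,7) = 657800 − 19448 = 638352.
Of those, selections where exactly 2 are women: C(9,2)·C(17,5) = 36·6188 = 222768.
Conditional probability = 222768/638352 = 119/341.

119/341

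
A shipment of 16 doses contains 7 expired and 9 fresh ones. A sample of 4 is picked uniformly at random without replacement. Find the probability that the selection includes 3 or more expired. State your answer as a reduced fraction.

5/26

Total selections: C(16,4) = 1820.
Favorable selections (3 or more expired): C(7,3)·C(9,1) + C(7,4)·C(9,0) = 315 + 35 = 350.
Probability = 350/1820 = 5/26.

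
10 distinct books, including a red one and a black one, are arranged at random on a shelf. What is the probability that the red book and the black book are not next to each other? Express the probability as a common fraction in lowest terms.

4/5

There are 10! = 3628800 arrangements.
Arrangements with the red book and the black book adjacent: 2·9! = 725760.
So not adjacent: 3628800 − 725760 = 2903040, probability 2903040/3628800 = 4/5.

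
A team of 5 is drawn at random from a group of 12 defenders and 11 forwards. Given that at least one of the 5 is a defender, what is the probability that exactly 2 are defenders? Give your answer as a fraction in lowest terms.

Work in counts. Selections with at least one defender: C(23,5) − C(11,5) = 33649 − 462 = 33187.
Of those, selections where exactly 2 are defenders: C(12,2)·C(11,3) = 66·165 = 10890.
Conditional probability = 10890/33187 = 990/3017.

990/3017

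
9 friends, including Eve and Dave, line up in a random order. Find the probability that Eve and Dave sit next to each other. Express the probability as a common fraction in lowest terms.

There are 9! = 362880 arrangements.
Treat Eve and Dave as a block: 8! arrangements of the blocks × 2 orders within the block = 2·40320 = 80640.
Probability = 80640/362880 = 2/9.

2/9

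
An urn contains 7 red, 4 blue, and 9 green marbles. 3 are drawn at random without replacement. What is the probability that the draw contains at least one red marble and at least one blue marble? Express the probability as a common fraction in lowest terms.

There are C(20,3) = 1140 possible draws.
By inclusion-exclusion on the complements, draws missing all red or all blue: C(13,3) + C(16,3) − C(9,3) = 286 + 560 − 84 = 762.
So draws with at least one of each: 1140 − 762 = 378, probability 378/1140 = 63/190.

63/190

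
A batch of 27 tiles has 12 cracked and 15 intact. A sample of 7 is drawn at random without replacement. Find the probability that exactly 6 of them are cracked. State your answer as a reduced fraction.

14/897

The sample space is all 7-subsets of the 27: C(27,7) = 888030.
Selections with exactly 6 cracked: choose 6 of the 12 cracked and 1 of the 15 intact, C(12,6)·C(15,1) = 924·15 = 13860.
Probability = 13860/888030 = 14/897.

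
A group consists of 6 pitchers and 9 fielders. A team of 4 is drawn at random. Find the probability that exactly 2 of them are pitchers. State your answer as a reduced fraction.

36/91

There are C(15,4) = 1365 ways to choose 4 from 15.
Selections with exactly 2 pitchers: choose 2 of the 6 pitchers and 2 of the 9 fielders, C(6,2)·C(9,2) = 15·36 = 540.
Probability = 540/1365 = 36/91.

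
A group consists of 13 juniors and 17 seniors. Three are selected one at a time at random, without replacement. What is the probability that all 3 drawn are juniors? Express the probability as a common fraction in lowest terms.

143/2030

Multiply the conditional probabilities at each draw: 13/30 · 12/29 · 11/28 = 1716/24360 = 143/2030.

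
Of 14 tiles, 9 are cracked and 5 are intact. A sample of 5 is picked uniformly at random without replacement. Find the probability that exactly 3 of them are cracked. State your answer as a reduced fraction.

The sample space is all 5-subsets of the 14: C(14,5) = 2002.
Selections with exactly 3 cracked: choose 3 of the 9 cracked and 2 of the 5 intact, C(9,3)·C(5,2) = 84·10 = 840.
Probability = 840/2002 = 60/143.

60/143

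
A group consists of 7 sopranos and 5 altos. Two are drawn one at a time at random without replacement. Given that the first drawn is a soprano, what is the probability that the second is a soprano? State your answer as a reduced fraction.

After removing one soprano, 11 remain: 6 sopranos and 5 altos.
So the probability the next is a soprano is 6/11.

6/11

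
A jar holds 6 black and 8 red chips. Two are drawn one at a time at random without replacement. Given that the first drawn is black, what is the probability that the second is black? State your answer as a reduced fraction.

After removing one black, 13 remain: 5 black and 8 red.
So the probability the next is black is 5/13.

5/13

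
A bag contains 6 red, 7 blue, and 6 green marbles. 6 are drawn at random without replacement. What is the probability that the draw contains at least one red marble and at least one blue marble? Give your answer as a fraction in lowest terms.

3499/3876

There are C(19,6) = 27132 possible draws.
By inclusion-exclusion on the complements, draws missing all red or all blue: C(13,6) + C(12,6) − C(6,6) = 1716 + 924 − 1 = 2639.
So draws with at least one of each: 27132 − 2639 = 24493, probability 24493/27132 = 3499/3876.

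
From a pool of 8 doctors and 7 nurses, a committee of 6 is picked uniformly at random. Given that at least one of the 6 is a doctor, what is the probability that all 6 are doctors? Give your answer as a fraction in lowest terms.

Work in counts. Selections with at least one doctor: C(15,6) − C(7,6) = 5005 − 7 = 4998.
Of those, selections where all 6 are doctors: C(8,6) = 28.
Conditional probability = 28/4998 = 2/357.

2/357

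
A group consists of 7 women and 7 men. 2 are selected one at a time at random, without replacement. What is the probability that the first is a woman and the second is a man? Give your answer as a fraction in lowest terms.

Multiply the conditional probabilities at each draw: 7/14 · 7/13 = 49/182 = 7/26.

7/26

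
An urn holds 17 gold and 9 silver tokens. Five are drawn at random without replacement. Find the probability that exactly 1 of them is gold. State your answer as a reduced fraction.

There are C(26,5) = 65780 ways to choose 5 from 26.
Selections with exactly 1 gold: choose 1 of the 17 gold and 4 of the 9 silver, C(17,1)·C(9,4) = 17·126 = 2142.
Probability = 2142/65780 = 1071/32890.

1071/32890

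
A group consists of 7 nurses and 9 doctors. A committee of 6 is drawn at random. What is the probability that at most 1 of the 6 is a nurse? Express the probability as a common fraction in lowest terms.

69/572

Total selections: C(16,6) = 8008.
Favorable selections (at most 1 nurse): C(7,0)·C(9,6) + C(7,1)·C(9,5) = 84 + 882 = 966.
Probability = 966/8008 = 69/572.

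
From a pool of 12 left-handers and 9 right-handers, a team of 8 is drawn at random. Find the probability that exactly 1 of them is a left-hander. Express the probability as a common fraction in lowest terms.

Total number of selections: C(21,8) = 203490.
Selections with exactly 1 left-hander: choose 1 of the 12 left-handers and 7 of the 9 right-handers, C(12,1)·C(9,7) = 12·36 = 432.
Probability = 432/203490 = 24/11305.

24/11305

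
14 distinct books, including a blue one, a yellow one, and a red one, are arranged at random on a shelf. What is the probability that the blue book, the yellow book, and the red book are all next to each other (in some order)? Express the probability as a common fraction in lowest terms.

3/91

There are 14! = 87178291200 arrangements.
Treat the three as one block: 12! placements × 3! orders within the block = 479001600·6 = 2874009600.
Probability = 2874009600/87178291200 = 3/91.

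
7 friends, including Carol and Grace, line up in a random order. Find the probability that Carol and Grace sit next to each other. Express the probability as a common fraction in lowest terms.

2/7

There are 7! = 5040 arrangements.
Treat Carol and Grace as a block: 6! arrangements of the blocks × 2 orders within the block = 2·720 = 1440.
Probability = 1440/5040 = 2/7.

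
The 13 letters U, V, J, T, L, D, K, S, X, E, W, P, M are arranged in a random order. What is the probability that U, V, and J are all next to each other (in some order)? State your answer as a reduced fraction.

There are 13! = 6227020800 arrangements.
Treat the three as one block: 11! placements × 3! orders within the block = 39916800·6 = 239500800.
Probability = 239500800/6227020800 = 1/26.

1/26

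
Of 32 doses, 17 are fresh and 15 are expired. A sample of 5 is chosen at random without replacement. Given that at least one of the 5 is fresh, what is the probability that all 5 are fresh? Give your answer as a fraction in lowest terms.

Work in counts. Selections with at least one fresh: C(32,5) − C(15,5) = 201376 − 3003 = 198373.
Of those, selections where all 5 are fresh: C(17,5) = 6188.
Conditional probability = 6188/198373 = 52/1667.

52/1667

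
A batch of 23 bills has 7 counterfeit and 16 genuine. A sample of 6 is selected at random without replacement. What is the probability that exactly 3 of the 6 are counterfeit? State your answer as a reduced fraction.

The sample space is all 6-subsets of the 23: C(23,6) = 100947.
Selections with exactly 3 counterfeit: choose 3 of the 7 counterfeit and 3 of the 16 genuine, C(7,3)·C(16,3) = 35·560 = 19600.
Probability = 19600/100947 = 2800/14421.

2800/14421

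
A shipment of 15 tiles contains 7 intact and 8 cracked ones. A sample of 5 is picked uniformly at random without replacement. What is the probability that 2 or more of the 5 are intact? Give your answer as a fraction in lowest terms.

9/11

Total selections: C(15,5) = 3003.
Count the complement (fewer than 2 intact): C(7,0)·C(8,5) + C(7,1)·C(8,4) = 56 + 490 = 546.
Probability = 1 − 546/3003 = 2457/3003 = 9/11.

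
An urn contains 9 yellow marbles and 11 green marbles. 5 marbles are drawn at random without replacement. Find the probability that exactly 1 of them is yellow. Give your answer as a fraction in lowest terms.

495/2584

There are C(20,5) = 15504 ways to choose 5 from 20.
Selections with exactly 1 yellow: choose 1 of the 9 yellow and 4 of the 11 green, C(9,1)·C(11,4) = 9·330 = 2970.
Probability = 2970/15504 = 495/2584.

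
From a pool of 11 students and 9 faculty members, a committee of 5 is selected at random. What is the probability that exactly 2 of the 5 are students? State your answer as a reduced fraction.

385/1292

Total number of selections: C(20,5) = 15504.
Selections with exactly 2 students: choose 2 of the 11 students and 3 of the 9 faculty members, C(11,2)·C(9,3) = 55·84 = 4620.
Probability = 4620/15504 = 385/1292.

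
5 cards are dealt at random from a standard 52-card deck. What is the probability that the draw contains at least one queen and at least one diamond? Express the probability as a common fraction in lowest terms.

There are C(52,5) = 2598960 possible draws.
By inclusion-exclusion on the complements, draws missing all queens or all diamonds: C(48,5) + C(39,5) − C(36,5) = 1712304 + 575757 − 376992 = 1911069.
So draws with at least one of each: 2598960 − 1911069 = 687891, probability 687891/2598960 = 229297/866320.

229297/866320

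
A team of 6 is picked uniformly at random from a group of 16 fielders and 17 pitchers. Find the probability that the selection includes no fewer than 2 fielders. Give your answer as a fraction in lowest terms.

17789/19778

There are C(33,6) = 1107568 ways to choose the 6.
Favorable selections (no fewer than 2 fielders): C(16,2)·C(17,4) + C(16,3)·C(17,3) + C(16,4)·C(17,2) + C(16,5)·C(17,1) + C(16,6)·C(17,0) = 285600 + 380800 + 247520 + 74256 + 8008 = 996184.
Probability = 996184/1107568 = 17789/19778.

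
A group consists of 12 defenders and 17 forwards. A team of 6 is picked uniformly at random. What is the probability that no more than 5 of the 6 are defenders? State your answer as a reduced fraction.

Total selections: C(29,6) = 475020.
The complement is exactly 6 defenders: C(12,6)·C(17,0) = 924.
Probability = 1 − 924/475020 = 474096/475020 = 5644/5655.

5644/5655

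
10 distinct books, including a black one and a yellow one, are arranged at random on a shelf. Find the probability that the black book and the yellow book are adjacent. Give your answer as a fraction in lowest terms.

There are 10! = 3628800 arrangements.
Treat the black book and the yellow book as a block: 9! arrangements of the blocks × 2 orders within the block = 2·362880 = 725760.
Probability = 725760/3628800 = 1/5.

1/5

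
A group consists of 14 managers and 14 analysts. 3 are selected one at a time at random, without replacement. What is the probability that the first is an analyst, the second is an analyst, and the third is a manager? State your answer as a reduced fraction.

7/54

Multiply the conditional probabilities at each draw: 14/28 · 13/27 · 14/26 = 2548/19656 = 7/54.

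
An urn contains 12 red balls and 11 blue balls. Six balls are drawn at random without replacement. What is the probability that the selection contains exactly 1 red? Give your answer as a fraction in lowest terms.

There are C(23,6) = 100947 ways to choose 6 from 23.
Selections with exactly 1 red: choose 1 of the 12 red and 5 of the 11 blue, C(12,1)·C(11,5) = 12·462 = 5544.
Probability = 5544/100947 = 24/437.

24/437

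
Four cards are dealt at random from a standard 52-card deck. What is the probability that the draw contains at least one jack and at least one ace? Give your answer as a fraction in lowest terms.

1332/20825

There are C(52,4) = 270725 possible draws.
By inclusion-exclusion on the complements, draws missing all jacks or all aces: C(48,4) + C(48,4) − C(44,4) = 194580 + 194580 − 135751 = 253409.
So draws with at least one of each: 270725 − 253409 = 17316, probability 17316/270725 = 1332/20825.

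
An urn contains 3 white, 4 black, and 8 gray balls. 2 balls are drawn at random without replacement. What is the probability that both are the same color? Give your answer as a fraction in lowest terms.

37/105

There are C(15,2) = 105 ways to draw 2 balls.
All same color: C(3,2) + C(4,2) + C(8,2) = 3 + 6 + 28 = 37.
Probability = 37/105.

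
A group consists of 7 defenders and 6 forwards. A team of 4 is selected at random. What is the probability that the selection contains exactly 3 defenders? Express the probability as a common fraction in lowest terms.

Total number of selections: C(13,4) = 715.
Selections with exactly 3 defenders: choose 3 of the 7 defenders and 1 of the 6 forwards, C(7,3)·C(6,1) = 35·6 = 210.
Probability = 210/715 = 42/143.

42/143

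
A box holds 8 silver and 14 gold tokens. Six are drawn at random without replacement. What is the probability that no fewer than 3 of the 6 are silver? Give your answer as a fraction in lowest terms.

Total selections: C(22,6) = 74613.
Count the complement (fewer than 3 silver): C(8,0)·C(14,6) + C(8,1)·C(14,5) + C(8,2)·C(14,4) = 3003 + 16016 + 28028 = 47047.
Probability = 1 − 47047/74613 = 27566/74613 = 358/969.

358/969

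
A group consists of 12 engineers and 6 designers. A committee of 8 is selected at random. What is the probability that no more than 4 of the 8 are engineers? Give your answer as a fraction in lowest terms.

Total selections: C(18,8) = 43758.
Favorable selections (no more than 4 engineers): C(12,2)·C(6,6) + C(12,3)·C(6,5) + C(12,4)·C(6,4) = 66 + 1320 + 7425 = 8811.
Probability = 8811/43758 = 89/442.

89/442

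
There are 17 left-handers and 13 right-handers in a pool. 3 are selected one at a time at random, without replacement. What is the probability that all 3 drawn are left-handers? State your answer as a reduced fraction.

34/203

Multiply the conditional probabilities at each draw: 17/30 · 16/29 · 15/28 = 4080/24360 = 34/203.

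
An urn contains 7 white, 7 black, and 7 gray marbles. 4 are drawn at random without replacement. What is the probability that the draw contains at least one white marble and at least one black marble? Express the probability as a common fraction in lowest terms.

There are C(21,4) = 5985 possible draws.
By inclusion-exclusion on the complements, draws missing all white or all black: C(14,4) + C(14,4) − C(7,4) = 1001 + 1001 − 35 = 1967.
So draws with at least one of each: 5985 − 1967 = 4018, probability 4018/5985 = 574/855.

574/855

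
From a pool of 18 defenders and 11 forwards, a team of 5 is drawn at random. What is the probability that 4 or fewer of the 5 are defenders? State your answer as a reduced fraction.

Total selections: C(29,5) = 118755.
Favorable selections (4 or fewer defenders): C(18,0)·C(11,5) + C(18,1)·C(11,4) + C(18,2)·C(11,3) + C(18,3)·C(11,2) + C(18,4)·C(11,1) = 462 + 5940 + 25245 + 44880 + 33660 = 110187.
Probability = 110187/118755 = 1749/1885.

1749/1885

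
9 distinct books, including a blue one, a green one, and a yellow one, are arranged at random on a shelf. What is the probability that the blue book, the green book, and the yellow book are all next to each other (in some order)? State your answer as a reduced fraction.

1/12

There are 9! = 362880 arrangements.
Treat the three as one block: 7! placements × 3! orders within the block = 5040·6 = 30240.
Probability = 30240/362880 = 1/12.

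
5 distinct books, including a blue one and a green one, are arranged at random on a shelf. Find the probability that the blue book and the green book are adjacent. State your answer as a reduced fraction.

2/5

There are 5! = 120 arrangements.
Treat the blue book and the green book as a block: 4! arrangements of the blocks × 2 orders within the block = 2·24 = 48.
Probability = 48/120 = 2/5.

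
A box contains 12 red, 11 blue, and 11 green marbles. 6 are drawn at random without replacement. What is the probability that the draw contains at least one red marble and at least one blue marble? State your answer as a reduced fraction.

53173/61132

There are C(34,6) = 1344904 possible draws.
By inclusion-exclusion on the complements, draws missing all red or all blue: C(22,6) + C(23,6) − C(11,6) = 74613 + 100947 − 462 = 175098.
So draws with at least one of each: 1344904 − 175098 = 1169806, probability 1169806/1344904 = 53173/61132.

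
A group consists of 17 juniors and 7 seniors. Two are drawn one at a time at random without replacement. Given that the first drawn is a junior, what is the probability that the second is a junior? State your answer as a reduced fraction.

16/23

After removing one junior, 23 remain: 16 juniors and 7 seniors.
So the probability the next is a junior is 16/23.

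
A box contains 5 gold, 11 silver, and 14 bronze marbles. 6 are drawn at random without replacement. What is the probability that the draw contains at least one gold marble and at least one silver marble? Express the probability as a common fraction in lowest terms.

56078/84825

There are C(30,6) = 593775 possible draws.
By inclusion-exclusion on the complements, draws missing all gold or all silver: C(25,6) + C(19,6) − C(14,6) = 177100 + 27132 − 3003 = 201229.
So draws with at least one of each: 593775 − 201229 = 392546, probability 392546/593775 = 56078/84825.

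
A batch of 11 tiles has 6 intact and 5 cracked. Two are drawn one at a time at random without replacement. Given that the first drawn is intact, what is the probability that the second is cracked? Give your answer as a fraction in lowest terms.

After removing one intact, 10 remain: 5 intact and 5 cracked.
So the probability the next is cracked is 5/10 = 1/2.

1/2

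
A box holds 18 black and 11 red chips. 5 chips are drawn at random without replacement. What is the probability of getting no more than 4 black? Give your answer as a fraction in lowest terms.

1749/1885

Total selections: C(29,5) = 118755.
The complement is exactly 5 black: C(18,5)·C(11,0) = 8568.
Probability = 1 − 8568/118755 = 110187/118755 = 1749/1885.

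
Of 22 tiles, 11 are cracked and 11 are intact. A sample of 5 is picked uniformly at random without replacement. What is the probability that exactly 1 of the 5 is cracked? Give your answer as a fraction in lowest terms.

The sample space is all 5-subsets of the 22: C(22,5) = 26334.
Selections with exactly 1 cracked: choose 1 of the 11 cracked and 4 of the 11 intact, C(11,1)·C(11,4) = 11·330 = 3630.
Probability = 3630/26334 = 55/399.

55/399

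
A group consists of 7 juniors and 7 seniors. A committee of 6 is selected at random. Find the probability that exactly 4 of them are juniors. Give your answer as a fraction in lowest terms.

35/143

Total number of selections: C(14,6) = 3003.
Selections with exactly 4 juniors: choose 4 of the 7 juniors and 2 of the 7 seniors, C(7,4)·C(7,2) = 35·21 = 735.
Probability = 735/3003 = 35/143.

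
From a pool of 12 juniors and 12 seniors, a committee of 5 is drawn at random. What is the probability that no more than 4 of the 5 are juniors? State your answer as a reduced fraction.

158/161

Total selections: C(24,5) = 42504.
The complement is exactly 5 juniors: C(12,5)·C(12,0) = 792.
Probability = 1 − 792/42504 = 41712/42504 = 158/161.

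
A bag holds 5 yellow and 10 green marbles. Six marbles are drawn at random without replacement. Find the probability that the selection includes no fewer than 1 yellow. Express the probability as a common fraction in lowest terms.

Total selections: C(15,6) = 5005.
The complement is all 6 are green: C(10,6) = 210.
Probability = 1 − 210/5005 = 4795/5005 = 137/143.

137/143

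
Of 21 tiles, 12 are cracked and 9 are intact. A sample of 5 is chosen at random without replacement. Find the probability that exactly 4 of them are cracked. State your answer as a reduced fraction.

Total number of selections: C(21,5) = 20349.
Selections with exactly 4 cracked: choose 4 of the 12 cracked and 1 of the 9 intact, C(12,4)·C(9,1) = 495·9 = 4455.
Probability = 4455/20349 = 495/2261.

495/2261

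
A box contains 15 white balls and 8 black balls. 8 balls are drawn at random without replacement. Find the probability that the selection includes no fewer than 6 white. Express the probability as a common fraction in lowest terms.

Total selections: C(23,8) = 490314.
Favorable selections (no fewer than 6 white): C(15,6)·C(8,2) + C(15,7)·C(8,1) + C(15,8)·C(8,0) = 140140 + 51480 + 6435 = 198055.
Probability = 198055/490314 = 18005/44574.

18005/44574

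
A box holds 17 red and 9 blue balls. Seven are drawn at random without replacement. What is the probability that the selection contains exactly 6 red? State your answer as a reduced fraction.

1071/6325

There are C(26,7) = 657800 ways to choose 7 from 26.
Selections with exactly 6 red: choose 6 of the 17 red and 1 of the 9 blue, C(17,6)·C(9,1) = 12376·9 = 111384.
Probability = 111384/657800 = 1071/6325.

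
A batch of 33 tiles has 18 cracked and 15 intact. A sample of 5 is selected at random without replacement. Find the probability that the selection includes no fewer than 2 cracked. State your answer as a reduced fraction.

Total selections: C(33,5) = 237336.
Count the complement (fewer than 2 cracked): C(18,0)·C(15,5) + C(18,1)·C(15,4) = 3003 + 24570 = 27573.
Probability = 1 − 27573/237336 = 209763/237336 = 69921/79112.

69921/79112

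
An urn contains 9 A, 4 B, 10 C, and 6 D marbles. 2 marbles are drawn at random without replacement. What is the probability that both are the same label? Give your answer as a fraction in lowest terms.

There are C(29,2) = 406 ways to draw 2 marbles.
All same label: C(9,2) + C(4,2) + C(10,2) + C(6,2) = 36 + 6 + 45 + 15 = 102.
Probability = 102/406 = 51/203.

51/203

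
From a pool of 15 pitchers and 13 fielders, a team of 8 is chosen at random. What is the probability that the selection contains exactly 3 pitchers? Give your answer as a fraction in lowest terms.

The sample space is all 8-subsets of the 28: C(28,8) = 3108105.
Selections with exactly 3 pitchers: choose 3 of the 15 pitchers and 5 of the 13 fielders, C(15,3)·C(13,5) = 455·1287 = 585585.
Probability = 585585/3108105 = 13/69.

13/69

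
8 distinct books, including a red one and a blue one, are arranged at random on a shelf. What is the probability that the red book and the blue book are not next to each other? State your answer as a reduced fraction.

There are 8! = 40320 arrangements.
Arrangements with the red book and the blue book adjacent: 2·7! = 10080.
So not adjacent: 40320 − 10080 = 30240, probability 30240/40320 = 3/4.

3/4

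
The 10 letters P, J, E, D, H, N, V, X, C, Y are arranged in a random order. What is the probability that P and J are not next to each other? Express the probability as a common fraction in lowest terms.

4/5

There are 10! = 3628800 arrangements.
Arrangements with P and J adjacent: 2·9! = 725760.
So not adjacent: 3628800 − 725760 = 2903040, probability 2903040/3628800 = 4/5.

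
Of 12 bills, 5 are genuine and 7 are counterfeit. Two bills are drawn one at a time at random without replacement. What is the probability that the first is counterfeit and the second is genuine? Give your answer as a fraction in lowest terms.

35/132

Multiply the conditional probabilities at each draw: 7/12 · 5/11 = 35/132.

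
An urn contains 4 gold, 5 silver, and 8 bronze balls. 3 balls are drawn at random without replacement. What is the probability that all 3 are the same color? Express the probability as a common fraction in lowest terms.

There are C(17,3) = 680 ways to draw 3 balls.
All same color: C(4,3) + C(5,3) + C(8,3) = 4 + 10 + 56 = 70.
Probability = 70/680 = 7/68.

7/68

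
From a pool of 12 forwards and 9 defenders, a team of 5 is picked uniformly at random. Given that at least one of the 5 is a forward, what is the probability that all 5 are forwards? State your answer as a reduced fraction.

Work in counts. Selections with at least one forward: C(21,5) − C(9,5) = 20349 − 126 = 20223.
Of those, selections where all 5 are forwards: C(12,5) = 792.
Conditional probability = 792/20223 = 88/2247.

88/2247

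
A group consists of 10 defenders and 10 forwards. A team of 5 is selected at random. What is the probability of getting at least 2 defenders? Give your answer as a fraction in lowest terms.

There are C(20,5) = 15504 ways to choose the 5.
Count the complement (fewer than 2 defenders): C(10,0)·C(10,5) + C(10,1)·C(10,4) = 252 + 2100 = 2352.
Probability = 1 − 2352/15504 = 13152/15504 = 274/323.

274/323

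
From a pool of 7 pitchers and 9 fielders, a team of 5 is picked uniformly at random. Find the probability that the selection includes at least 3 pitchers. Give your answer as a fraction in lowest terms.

There are C(16,5) = 4368 ways to choose the 5.
Favorable selections (at least 3 pitchers): C(7,3)·C(9,2) + C(7,4)·C(9,1) + C(7,5)·C(9,0) = 1260 + 315 + 21 = 1596.
Probability = 1596/4368 = 19/52.

19/52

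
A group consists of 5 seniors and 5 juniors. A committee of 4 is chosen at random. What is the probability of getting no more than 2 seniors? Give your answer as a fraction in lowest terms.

Total selections: C(10,4) = 210.
Count the complement (more than 2 seniors): C(5,3)·C(5,1) + C(5,4)·C(5,0) = 50 + 5 = 55.
Probability = 1 − 55/210 = 155/210 = 31/42.

31/42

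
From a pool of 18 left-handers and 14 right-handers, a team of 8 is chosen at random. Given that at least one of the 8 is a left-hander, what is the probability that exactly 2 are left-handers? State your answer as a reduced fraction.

Work in counts. Selections with at least one left-hander: C(32,8) − C(14,8) = 10518300 − 3003 = 10515297.
Of those, selections where exactly 2 are left-handers: C(18,2)·C(14,6) = 153·3003 = 459459.
Conditional probability = 459459/10515297 = 11781/269623.

11781/269623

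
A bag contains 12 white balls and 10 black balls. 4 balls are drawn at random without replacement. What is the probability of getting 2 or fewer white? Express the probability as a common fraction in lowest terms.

12/19

Total selections: C(22,4) = 7315.
Favorable selections (2 or fewer white): C(12,0)·C(10,4) + C(12,1)·C(10,3) + C(12,2)·C(10,2) = 210 + 1440 + 2970 = 4620.
Probability = 4620/7315 = 12/19.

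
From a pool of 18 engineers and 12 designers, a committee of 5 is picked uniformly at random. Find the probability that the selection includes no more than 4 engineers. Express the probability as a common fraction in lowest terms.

Total selections: C(30,5) = 142506.
The complement is exactly 5 engineers: C(18,5)·C(12,0) = 8568.
Probability = 1 − 8568/142506 = 133938/142506 = 1063/1131.

1063/1131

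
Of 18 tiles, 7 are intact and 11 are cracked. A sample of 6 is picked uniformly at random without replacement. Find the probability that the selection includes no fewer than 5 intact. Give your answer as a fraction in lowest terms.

1/78

Total selections: C(18,6) = 18564.
Favorable selections (no fewer than 5 intact): C(7,5)·C(11,1) + C(7,6)·C(11,0) = 231 + 7 = 238.
Probability = 238/18564 = 1/78.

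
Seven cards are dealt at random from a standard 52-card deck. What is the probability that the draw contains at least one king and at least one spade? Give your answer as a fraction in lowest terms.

There are C(52,7) = 133784560 possible draws.
By inclusion-exclusion on the complements, draws missing all kings or all spades: C(48,7) + C(39,7) − C(36,7) = 73629072 + 15380937 − 8347680 = 80662329.
So draws with at least one of each: 133784560 − 80662329 = 53122231, probability 53122231/133784560.

53122231/133784560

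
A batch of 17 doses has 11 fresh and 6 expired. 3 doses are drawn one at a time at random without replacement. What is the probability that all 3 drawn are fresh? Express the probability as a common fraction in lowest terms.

Multiply the conditional probabilities at each draw: 11/17 · 10/16 · 9/15 = 990/4080 = 33/136.

33/136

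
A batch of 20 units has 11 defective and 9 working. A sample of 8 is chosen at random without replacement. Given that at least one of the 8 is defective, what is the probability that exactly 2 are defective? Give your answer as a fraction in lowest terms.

140/3817

Work in counts. Selections with at least one defective: C(20,8) − C(9,8) = 125970 − 9 = 125961.
Of those, selections where exactly 2 are defective: C(11,2)·C(9,6) = 55·84 = 4620.
Conditional probability = 4620/125961 = 140/3817.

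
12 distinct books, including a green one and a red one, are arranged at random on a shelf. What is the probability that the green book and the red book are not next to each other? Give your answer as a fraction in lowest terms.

There are 12! = 479001600 arrangements.
Arrangements with the green book and the red book adjacent: 2·11! = 79833600.
So not adjacent: 479001600 − 79833600 = 399168000, probability 399168000/479001600 = 5/6.

5/6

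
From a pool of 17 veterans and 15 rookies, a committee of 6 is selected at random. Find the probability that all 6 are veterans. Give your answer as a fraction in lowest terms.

There are C(32,6) = 906192 possible selections.
Selections with all veterans: C(17,6) = 12376.
Probability = 12376/906192 = 221/16182.

221/16182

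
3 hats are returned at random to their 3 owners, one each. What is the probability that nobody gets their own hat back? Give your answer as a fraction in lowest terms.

1/3

There are 3! = 6 assignments.
By inclusion-exclusion, assignments with no fixed points: C(3,0)·3! − C(3,1)·2! + C(3,2)·1! − C(3,3)·0! = 2.
Probability = 2/6 = 1/3.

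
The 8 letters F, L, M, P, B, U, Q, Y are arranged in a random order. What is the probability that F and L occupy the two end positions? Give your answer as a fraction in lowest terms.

1/28

There are 8! = 40320 arrangements.
Place F and L at the ends in 2 ways, arrange the remaining 6 in 6! = 720 ways: 2·720 = 1440.
Probability = 1440/40320 = 1/28.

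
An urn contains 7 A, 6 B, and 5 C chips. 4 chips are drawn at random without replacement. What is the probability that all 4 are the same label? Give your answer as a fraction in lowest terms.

There are C(18,4) = 3060 ways to draw 4 chips.
All same label: C(7,4) + C(6,4) + C(5,4) = 35 + 15 + 5 = 55.
Probability = 55/3060 = 11/612.

11/612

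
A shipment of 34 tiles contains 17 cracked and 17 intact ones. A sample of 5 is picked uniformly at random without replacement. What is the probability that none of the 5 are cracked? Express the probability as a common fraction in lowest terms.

91/4092

There are C(34,5) = 278256 possible selections.
Selections with no cracked (all intact): C(17,5) = 6188.
Probability = 6188/278256 = 91/4092.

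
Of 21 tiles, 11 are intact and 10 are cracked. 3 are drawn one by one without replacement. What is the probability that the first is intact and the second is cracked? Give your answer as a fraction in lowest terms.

Multiply the conditional probabilities at each draw: 11/21 · 10/20 = 110/420 = 11/42.

11/42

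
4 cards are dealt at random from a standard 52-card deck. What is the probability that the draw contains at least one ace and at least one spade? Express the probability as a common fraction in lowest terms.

There are C(52,4) = 270725 possible draws.
By inclusion-exclusion on the complements, draws missing all aces or all spades: C(48,4) + C(39,4) − C(36,4) = 194580 + 82251 − 58905 = 217926.
So draws with at least one of each: 270725 − 217926 = 52799, probability 52799/270725.

52799/270725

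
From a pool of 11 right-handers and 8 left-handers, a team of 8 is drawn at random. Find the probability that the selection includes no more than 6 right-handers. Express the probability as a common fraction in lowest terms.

1427/1482

Total selections: C(19,8) = 75582.
Favorable selections (no more than 6 right-handers): C(11,0)·C(8,8) + C(11,1)·C(8,7) + C(11,2)·C(8,6) + C(11,3)·C(8,5) + C(11,4)·C(8,4) + C(11,5)·C(8,3) + C(11,6)·C(8,2) = 1 + 88 + 1540 + 9240 + 23100 + 25872 + 12936 = 72777.
Probability = 72777/75582 = 1427/1482.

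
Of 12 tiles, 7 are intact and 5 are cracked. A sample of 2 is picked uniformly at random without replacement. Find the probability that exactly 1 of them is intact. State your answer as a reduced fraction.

The sample space is all 2-subsets of the 12: C(12,2) = 66.
Selections with exactly 1 intact: choose 1 of the 7 intact and 1 of the 5 cracked, C(7,1)·C(5,1) = 7·5 = 35.
Probability = 35/66.

35/66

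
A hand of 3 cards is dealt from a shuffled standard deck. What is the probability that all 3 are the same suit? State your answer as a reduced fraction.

There are C(52,3) = 22100 possible 3-card hands.
Hands of one suit: 4 suits × C(13,3) = 4·286 = 1144.
Probability = 1144/22100 = 22/425.

22/425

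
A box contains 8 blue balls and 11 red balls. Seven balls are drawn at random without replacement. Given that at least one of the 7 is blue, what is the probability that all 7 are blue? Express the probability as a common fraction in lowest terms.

4/25029

Work in counts. Selections with at least one blue: C(19,7) − C(11,7) = 50388 − 330 = 50058.
Of those, selections where all 7 are blue: C(8,7) = 8.
Conditional probability = 8/50058 = 4/25029.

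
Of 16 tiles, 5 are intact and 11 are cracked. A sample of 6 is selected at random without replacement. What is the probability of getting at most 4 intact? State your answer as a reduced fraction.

Total selections: C(16,6) = 8008.
The complement is exactly 5 intact: C(5,5)·C(11,1) = 11.
Probability = 1 − 11/8008 = 7997/8008 = 727/728.

727/728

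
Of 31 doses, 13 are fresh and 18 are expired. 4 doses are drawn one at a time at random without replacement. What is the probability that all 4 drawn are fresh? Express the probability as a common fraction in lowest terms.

143/6293

Multiply the conditional probabilities at each draw: 13/31 · 12/30 · 11/29 · 10/28 = 17160/755160 = 143/6293.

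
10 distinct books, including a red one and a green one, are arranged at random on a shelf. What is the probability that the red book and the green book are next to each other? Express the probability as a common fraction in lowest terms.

There are 10! = 3628800 arrangements.
Treat the red book and the green book as a block: 9! arrangements of the blocks × 2 orders within the block = 2·362880 = 725760.
Probability = 725760/3628800 = 1/5.

1/5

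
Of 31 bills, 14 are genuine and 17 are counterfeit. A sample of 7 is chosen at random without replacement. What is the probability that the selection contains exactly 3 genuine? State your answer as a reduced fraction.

13328/40455

There are C(31,7) = 2629575 ways to choose 7 from 31.
Selections with exactly 3 genuine: choose 3 of the 14 genuine and 4 of the 17 counterfeit, C(14,3)·C(17,4) = 364·2380 = 866320.
Probability = 866320/2629575 = 13328/40455.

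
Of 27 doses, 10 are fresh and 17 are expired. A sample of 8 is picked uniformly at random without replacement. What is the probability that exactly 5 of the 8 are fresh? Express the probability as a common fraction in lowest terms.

Total number of selections: C(27,8) = 2220075.
Selections with exactly 5 fresh: choose 5 of the 10 fresh and 3 of the 17 expired, C(10,5)·C(17,3) = 252·680 = 171360.
Probability = 171360/2220075 = 3808/49335.

3808/49335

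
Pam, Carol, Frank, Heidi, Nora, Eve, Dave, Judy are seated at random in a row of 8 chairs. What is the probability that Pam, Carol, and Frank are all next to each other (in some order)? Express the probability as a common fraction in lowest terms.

There are 8! = 40320 arrangements.
Treat the three as one block: 6! placements × 3! orders within the block = 720·6 = 4320.
Probability = 4320/40320 = 3/28.

3/28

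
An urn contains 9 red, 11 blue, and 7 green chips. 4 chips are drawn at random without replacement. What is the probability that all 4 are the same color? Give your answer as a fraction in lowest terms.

There are C(27,4) = 17550 ways to draw 4 chips.
All same color: C(9,4) + C(11,4) + C(7,4) = 126 + 330 + 35 = 491.
Probability = 491/17550.

491/17550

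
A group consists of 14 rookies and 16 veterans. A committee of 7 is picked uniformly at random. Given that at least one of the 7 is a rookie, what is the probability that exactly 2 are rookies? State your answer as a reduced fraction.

3822/19465

Work in counts. Selections with at least one rookie: C(30,7) − C(16,7) = 2035800 − 11440 = 2024360.
Of those, selections where exactly 2 are rookies: C(14,2)·C(16,5) = 91·4368 = 397488.
Conditional probability = 397488/2024360 = 3822/19465.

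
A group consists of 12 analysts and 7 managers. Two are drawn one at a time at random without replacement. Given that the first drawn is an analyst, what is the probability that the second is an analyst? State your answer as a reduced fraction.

11/18

After removing one analyst, 18 remain: 11 analysts and 7 managers.
So the probability the next is an analyst is 11/18.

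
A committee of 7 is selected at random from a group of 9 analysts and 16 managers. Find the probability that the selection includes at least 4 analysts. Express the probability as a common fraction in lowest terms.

4353/24035

Total selections: C(25,7) = 480700.
Favorable selections (at least 4 analysts): C(9,4)·C(16,3) + C(9,5)·C(16,2) + C(9,6)·C(16,1) + C(9,7)·C(16,0) = 70560 + 15120 + 1344 + 36 = 87060.
Probability = 87060/480700 = 4353/24035.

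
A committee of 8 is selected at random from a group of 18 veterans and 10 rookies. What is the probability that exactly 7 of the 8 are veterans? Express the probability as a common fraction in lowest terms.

Total number of selections: C(28,8) = 3108105.
Selections with exactly 7 veterans: choose 7 of the 18 veterans and 1 of the 10 rookies, C(18,7)·C(10,1) = 31824·10 = 318240.
Probability = 318240/3108105 = 544/5313.

544/5313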